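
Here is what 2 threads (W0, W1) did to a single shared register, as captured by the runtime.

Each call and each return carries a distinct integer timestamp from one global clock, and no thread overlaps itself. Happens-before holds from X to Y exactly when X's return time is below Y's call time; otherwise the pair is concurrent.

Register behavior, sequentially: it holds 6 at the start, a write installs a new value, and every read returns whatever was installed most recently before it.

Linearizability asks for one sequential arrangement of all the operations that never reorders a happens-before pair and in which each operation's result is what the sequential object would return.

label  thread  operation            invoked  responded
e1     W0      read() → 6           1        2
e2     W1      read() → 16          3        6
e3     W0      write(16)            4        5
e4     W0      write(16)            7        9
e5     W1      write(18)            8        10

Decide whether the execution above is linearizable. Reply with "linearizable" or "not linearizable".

linearizable

witness order: e1, e3, e2, e4, e5
1. e1 read() → 6, leaving value 6
2. e3 write(16), leaving value 16
3. e2 read() → 16, leaving value 16
4. e4 write(16), leaving value 16
5. e5 write(18), leaving value 18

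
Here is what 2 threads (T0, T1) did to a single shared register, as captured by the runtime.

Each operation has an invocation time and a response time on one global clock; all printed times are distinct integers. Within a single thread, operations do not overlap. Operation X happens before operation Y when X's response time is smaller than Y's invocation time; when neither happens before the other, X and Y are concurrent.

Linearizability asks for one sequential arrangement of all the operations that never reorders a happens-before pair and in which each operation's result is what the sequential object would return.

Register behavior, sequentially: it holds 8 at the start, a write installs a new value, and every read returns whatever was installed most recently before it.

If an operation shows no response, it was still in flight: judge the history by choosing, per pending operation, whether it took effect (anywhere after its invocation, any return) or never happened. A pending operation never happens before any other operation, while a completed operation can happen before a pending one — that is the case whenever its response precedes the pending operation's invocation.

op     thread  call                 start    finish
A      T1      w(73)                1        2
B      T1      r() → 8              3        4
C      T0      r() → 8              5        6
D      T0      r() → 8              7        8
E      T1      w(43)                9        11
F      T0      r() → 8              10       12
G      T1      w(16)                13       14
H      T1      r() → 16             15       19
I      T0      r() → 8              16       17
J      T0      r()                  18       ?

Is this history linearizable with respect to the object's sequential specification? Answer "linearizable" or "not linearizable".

not linearizable

the violation lands at event 4, B's response at time 4: events 1..3 linearize, events 1..4 do not
a single order respects real time; the 2 completed register operations fail replay along it
for example A, B fails at step 2: B r() → 8 is not legal there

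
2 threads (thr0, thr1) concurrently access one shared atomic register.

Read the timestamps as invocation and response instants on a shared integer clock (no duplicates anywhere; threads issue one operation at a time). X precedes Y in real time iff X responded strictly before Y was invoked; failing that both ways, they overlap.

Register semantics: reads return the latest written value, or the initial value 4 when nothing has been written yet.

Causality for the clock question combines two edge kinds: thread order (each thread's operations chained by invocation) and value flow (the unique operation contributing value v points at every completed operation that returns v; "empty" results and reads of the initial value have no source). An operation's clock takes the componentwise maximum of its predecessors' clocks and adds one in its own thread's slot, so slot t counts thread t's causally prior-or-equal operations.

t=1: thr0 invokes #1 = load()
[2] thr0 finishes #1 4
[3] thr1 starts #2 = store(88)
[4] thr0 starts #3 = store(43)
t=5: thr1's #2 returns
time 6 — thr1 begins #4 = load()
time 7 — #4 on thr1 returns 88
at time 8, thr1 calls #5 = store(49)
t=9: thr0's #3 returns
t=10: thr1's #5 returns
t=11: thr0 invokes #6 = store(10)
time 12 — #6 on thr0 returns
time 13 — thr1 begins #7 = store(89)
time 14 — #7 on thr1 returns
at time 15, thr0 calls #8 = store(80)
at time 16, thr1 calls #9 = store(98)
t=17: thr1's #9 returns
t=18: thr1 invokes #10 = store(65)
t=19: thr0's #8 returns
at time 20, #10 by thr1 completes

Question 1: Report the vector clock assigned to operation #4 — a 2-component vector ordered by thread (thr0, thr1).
no predecessors for #2 (invoked 3): thr1 increments from zero → (0, 1)
no predecessors for #1 (invoked 1): thr0 increments from zero → (1, 0)
VC(#4, invoked at 6): max of VC(#2)=(0, 1), then +1 on thread thr1 → (0, 2)
VC(#3, invoked at 4): max of VC(#1)=(1, 0), then +1 on thread thr0 → (2, 0)
VC(#5, invoked at 8): max of VC(#4)=(0, 2), then +1 on thread thr1 → (0, 3)
VC(#6, invoked at 11): max of VC(#3)=(2, 0), then +1 on thread thr0 → (3, 0)
VC(#7, invoked at 13): max of VC(#5)=(0, 3), then +1 on thread thr1 → (0, 4)
VC(#8, invoked at 15): max of VC(#6)=(3, 0), then +1 on thread thr0 → (4, 0)
VC(#9, invoked at 16): max of VC(#7)=(0, 4), then +1 on thread thr1 → (0, 5)
VC(#10, invoked at 18): max of VC(#9)=(0, 5), then +1 on thread thr1 → (0, 6)
target: VC(#4) = (0, 2)

(0, 2)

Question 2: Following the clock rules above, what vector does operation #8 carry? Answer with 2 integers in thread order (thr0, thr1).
root op #2, invoked 3: fresh clock plus thr1's own tick → (0, 1)
root op #1, invoked 1: fresh clock plus thr0's own tick → (1, 0)
#4 (invocation 6): componentwise max over VC(#2)=(0, 1), +1 at thr1, giving (0, 2)
#3 (invocation 4): componentwise max over VC(#1)=(1, 0), +1 at thr0, giving (2, 0)
#5 (invocation 8): componentwise max over VC(#4)=(0, 2), +1 at thr1, giving (0, 3)
#6 (invocation 11): componentwise max over VC(#3)=(2, 0), +1 at thr0, giving (3, 0)
#7 (invocation 13): componentwise max over VC(#5)=(0, 3), +1 at thr1, giving (0, 4)
#8 (invocation 15): componentwise max over VC(#6)=(3, 0), +1 at thr0, giving (4, 0)
#9 (invocation 16): componentwise max over VC(#7)=(0, 4), +1 at thr1, giving (0, 5)
#10 (invocation 18): componentwise max over VC(#9)=(0, 5), +1 at thr1, giving (0, 6)
target: VC(#8) = (4, 0)

(4, 0)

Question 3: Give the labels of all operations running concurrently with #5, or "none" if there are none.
#5 spans [8,10]: anything still running between times 8 and 10 counts as concurrent
#1 [1,2]: before
#2 [3,5]: before
#3 [4,9]: concurrent
#4 [6,7]: before
#6 [11,12]: after
#7 [13,14]: after
#8 [15,19]: after
#9 [16,17]: after
#10 [18,20]: after

#3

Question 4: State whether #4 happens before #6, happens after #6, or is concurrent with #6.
#4 spans [6,7], #6 spans [11,12]
resp(#4)=7 < inv(#6)=11

before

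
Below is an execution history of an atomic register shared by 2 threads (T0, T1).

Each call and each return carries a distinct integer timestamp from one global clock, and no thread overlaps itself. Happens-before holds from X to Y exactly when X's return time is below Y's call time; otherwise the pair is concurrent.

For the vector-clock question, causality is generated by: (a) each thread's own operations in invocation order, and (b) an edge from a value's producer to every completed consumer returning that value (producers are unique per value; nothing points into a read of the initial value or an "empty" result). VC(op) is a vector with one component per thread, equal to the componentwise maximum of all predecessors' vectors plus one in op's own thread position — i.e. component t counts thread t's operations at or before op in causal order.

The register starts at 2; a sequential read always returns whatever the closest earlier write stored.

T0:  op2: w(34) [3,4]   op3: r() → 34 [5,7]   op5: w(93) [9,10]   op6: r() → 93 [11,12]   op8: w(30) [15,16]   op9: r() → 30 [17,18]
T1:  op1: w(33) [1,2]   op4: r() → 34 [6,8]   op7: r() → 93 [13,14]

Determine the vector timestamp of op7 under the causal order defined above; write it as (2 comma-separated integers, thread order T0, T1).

(3, 3)

op1 (invocation 1): nothing precedes it; T1's component alone gives (0, 1)
op2 (invocation 3): nothing precedes it; T0's component alone gives (1, 0)
from VC(op2)=(1, 0), op3 (invoked 5) maxes components and bumps T0 → (2, 0)
from VC(op1)=(0, 1), VC(op2)=(1, 0), op4 (invoked 6) maxes components and bumps T1 → (1, 2)
from VC(op3)=(2, 0), op5 (invoked 9) maxes components and bumps T0 → (3, 0)
from VC(op5)=(3, 0), op6 (invoked 11) maxes components and bumps T0 → (4, 0)
from VC(op6)=(4, 0), op8 (invoked 15) maxes components and bumps T0 → (5, 0)
from VC(op4)=(1, 2), VC(op5)=(3, 0), op7 (invoked 13) maxes components and bumps T1 → (3, 3)
from VC(op8)=(5, 0), op9 (invoked 17) maxes components and bumps T0 → (6, 0)
target: VC(op7) = (3, 3)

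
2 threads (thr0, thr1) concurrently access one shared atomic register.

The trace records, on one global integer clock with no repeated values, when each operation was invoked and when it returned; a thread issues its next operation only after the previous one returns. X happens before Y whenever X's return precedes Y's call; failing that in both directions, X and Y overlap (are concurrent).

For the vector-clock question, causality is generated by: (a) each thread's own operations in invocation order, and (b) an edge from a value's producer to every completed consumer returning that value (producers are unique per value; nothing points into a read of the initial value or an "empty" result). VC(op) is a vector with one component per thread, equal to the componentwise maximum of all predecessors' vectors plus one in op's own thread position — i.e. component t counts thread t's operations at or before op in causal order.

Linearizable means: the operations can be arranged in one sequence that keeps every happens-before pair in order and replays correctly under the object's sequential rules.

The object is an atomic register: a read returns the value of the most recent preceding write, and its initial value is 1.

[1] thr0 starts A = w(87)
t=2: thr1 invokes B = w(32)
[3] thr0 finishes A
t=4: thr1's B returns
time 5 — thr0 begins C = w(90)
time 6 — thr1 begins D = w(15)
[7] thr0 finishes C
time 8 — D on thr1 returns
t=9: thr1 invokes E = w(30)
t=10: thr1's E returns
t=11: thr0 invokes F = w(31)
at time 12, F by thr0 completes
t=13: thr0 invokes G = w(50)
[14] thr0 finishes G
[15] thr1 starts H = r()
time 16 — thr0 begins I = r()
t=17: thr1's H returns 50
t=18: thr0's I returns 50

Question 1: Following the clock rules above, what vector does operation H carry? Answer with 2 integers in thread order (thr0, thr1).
(4, 4)

B, invoked 2, has no incoming edges; only thr1's bump applies → (0, 1)
A, invoked 1, has no incoming edges; only thr0's bump applies → (1, 0)
VC(D, invoked at 6): max of VC(B)=(0, 1), then +1 on thread thr1 → (0, 2)
VC(C, invoked at 5): max of VC(A)=(1, 0), then +1 on thread thr0 → (2, 0)
VC(E, invoked at 9): max of VC(D)=(0, 2), then +1 on thread thr1 → (0, 3)
VC(F, invoked at 11): max of VC(C)=(2, 0), then +1 on thread thr0 → (3, 0)
VC(G, invoked at 13): max of VC(F)=(3, 0), then +1 on thread thr0 → (4, 0)
VC(I, invoked at 16): max of VC(G)=(4, 0), then +1 on thread thr0 → (5, 0)
VC(H, invoked at 15): max of VC(E)=(0, 3), VC(G)=(4, 0), then +1 on thread thr1 → (4, 4)
target: VC(H) = (4, 4)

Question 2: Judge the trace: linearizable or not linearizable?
linearizable

one valid linearization: A, B, C, D, E, F, G, H, I
step 1: A w(87) — value 87
step 2: B w(32) — value 32
step 3: C w(90) — value 90
step 4: D w(15) — value 15
step 5: E w(30) — value 30
step 6: F w(31) — value 31
step 7: G w(50) — value 50
step 8: H r() → 50 — value 50
step 9: I r() → 50 — value 50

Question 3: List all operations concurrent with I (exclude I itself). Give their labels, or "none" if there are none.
H

overlap test against I [16,18]: concurrent iff the interval meets 16..18
A [1,3]: before
B [2,4]: before
C [5,7]: before
D [6,8]: before
E [9,10]: before
F [11,12]: before
G [13,14]: before
H [15,17]: concurrent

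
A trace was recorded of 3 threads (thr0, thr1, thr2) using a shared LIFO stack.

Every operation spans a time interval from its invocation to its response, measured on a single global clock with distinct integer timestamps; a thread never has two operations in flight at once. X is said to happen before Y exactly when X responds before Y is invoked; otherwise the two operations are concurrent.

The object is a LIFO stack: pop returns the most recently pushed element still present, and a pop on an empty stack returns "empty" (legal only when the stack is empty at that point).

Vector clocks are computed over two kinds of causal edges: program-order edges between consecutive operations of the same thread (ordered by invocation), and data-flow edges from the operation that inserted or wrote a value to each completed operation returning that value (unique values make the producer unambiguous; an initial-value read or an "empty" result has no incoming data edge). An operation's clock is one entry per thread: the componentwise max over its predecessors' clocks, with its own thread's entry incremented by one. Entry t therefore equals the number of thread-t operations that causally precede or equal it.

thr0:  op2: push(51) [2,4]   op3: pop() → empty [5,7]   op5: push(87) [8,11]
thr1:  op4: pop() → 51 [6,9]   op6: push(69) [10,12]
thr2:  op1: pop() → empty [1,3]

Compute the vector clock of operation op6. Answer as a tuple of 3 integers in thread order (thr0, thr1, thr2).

(1, 2, 0)

op1 (invocation 1): nothing precedes it; thr2's component alone gives (0, 0, 1)
op2 (invocation 2): nothing precedes it; thr0's component alone gives (1, 0, 0)
merge at op4 (invoked 6): VC(op2)=(1, 0, 0), own-thread bump on thr1 → (1, 1, 0)
merge at op3 (invoked 5): VC(op2)=(1, 0, 0), own-thread bump on thr0 → (2, 0, 0)
merge at op6 (invoked 10): VC(op4)=(1, 1, 0), own-thread bump on thr1 → (1, 2, 0)
merge at op5 (invoked 8): VC(op3)=(2, 0, 0), own-thread bump on thr0 → (3, 0, 0)
target: VC(op6) = (1, 2, 0)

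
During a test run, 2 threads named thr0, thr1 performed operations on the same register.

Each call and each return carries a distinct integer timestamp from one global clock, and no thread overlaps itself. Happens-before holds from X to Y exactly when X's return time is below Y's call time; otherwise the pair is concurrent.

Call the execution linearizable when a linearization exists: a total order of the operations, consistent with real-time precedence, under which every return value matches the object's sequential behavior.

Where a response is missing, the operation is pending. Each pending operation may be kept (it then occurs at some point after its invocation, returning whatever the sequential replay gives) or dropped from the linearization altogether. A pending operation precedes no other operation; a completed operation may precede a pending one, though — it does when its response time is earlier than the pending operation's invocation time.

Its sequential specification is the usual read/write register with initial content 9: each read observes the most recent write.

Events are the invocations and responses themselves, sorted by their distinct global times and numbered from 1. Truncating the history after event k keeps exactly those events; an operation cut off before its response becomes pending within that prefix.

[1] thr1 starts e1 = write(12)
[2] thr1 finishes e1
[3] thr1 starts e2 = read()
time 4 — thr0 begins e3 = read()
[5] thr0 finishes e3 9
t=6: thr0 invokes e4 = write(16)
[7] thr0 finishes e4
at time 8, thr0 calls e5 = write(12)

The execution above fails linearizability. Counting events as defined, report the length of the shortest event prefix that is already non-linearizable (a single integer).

events 1..4 are still linearizable — one witness is e1:
step 1: e1 write(12) — value 12
event 5 — e3's response, time 5 — after it, nothing linearizes
completion choices over the 1 pending operation (e2) were checked; none helps
take e1, e3 (pending dropped): step 2 already fails, because e3 read() → 9 cannot occur there

5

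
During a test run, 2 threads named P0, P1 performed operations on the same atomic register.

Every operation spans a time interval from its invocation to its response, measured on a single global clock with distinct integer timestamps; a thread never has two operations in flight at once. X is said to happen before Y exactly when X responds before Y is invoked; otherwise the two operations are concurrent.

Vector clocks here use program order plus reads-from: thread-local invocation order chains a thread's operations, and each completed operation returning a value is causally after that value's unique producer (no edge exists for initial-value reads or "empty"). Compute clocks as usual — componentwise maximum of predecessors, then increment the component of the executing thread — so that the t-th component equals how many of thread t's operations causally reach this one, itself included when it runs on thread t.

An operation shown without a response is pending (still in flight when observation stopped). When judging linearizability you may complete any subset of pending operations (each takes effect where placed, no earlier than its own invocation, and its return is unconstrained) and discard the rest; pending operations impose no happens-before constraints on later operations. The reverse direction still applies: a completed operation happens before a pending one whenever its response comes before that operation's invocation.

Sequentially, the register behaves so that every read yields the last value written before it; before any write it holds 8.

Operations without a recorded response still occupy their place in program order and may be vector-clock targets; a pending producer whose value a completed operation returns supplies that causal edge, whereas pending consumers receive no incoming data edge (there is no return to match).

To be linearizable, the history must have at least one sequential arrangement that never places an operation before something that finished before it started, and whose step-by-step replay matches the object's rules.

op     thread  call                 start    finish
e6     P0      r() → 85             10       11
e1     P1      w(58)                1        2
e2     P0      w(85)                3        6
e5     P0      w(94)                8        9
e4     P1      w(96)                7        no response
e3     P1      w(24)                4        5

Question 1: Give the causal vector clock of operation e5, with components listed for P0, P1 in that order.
e1 (invocation 1): nothing precedes it; P1's component alone gives (0, 1)
e2 (invocation 3): nothing precedes it; P0's component alone gives (1, 0)
invoked at 4, e3 merges VC(e1)=(0, 1) and bumps P1's slot → (0, 2)
invoked at 8, e5 merges VC(e2)=(1, 0) and bumps P0's slot → (2, 0)
invoked at 7, e4 merges VC(e3)=(0, 2) and bumps P1's slot → (0, 3)
invoked at 10, e6 merges VC(e2)=(1, 0), VC(e5)=(2, 0) and bumps P0's slot → (3, 0)
target: VC(e5) = (2, 0)

(2, 0)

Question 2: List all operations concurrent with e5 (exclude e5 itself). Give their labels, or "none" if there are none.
concurrent with e5 ([8,9]): every op whose interval crosses 8..9
e1 [1,2]: before
e2 [3,6]: before
e3 [4,5]: before
e4 [7,…): concurrent
e6 [10,11]: after

e4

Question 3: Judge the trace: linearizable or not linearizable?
the violation lands at event 11, e6's response at time 11: events 1..10 linearize, events 1..11 do not
checked exhaustively: 2 real-time-consistent orders of 5 completed operations, zero legal atomic register replays
no escape via the 1 pending operation (e4): every completion choice fails
take e1, e2, e3, e5, e6 (pending dropped): step 5 already fails, because e6 r() → 85 cannot occur there
take e1, e3, e2, e5, e6 (pending dropped): step 5 already fails, because e6 r() → 85 cannot occur there

not linearizable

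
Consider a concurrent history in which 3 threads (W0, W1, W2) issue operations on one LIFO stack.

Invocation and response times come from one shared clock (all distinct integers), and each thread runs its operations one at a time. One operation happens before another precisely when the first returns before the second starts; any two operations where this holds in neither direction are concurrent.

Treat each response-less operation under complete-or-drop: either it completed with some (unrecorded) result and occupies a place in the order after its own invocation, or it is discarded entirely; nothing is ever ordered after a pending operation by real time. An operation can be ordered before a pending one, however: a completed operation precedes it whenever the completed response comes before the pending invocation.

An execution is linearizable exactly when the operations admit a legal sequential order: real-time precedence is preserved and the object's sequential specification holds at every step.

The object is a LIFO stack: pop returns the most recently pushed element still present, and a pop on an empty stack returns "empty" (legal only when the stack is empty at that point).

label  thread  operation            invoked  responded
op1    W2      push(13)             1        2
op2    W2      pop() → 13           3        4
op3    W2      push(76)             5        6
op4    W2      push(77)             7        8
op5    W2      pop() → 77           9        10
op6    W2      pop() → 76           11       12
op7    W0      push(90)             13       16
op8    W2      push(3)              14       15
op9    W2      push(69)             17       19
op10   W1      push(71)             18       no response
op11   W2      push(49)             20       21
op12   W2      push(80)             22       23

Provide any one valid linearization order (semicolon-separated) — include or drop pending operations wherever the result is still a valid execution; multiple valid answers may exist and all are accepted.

step 1: op1 push(13) — stack <13>
step 2: op2 pop() → 13 — stack <>
step 3: op3 push(76) — stack <76>
step 4: op4 push(77) — stack <76,77>
step 5: op5 pop() → 77 — stack <76>
step 6: op6 pop() → 76 — stack <>
step 7: op7 push(90) — stack <90>
step 8: op8 push(3) — stack <90,3>
step 9: op9 push(69) — stack <90,3,69>
step 10: op10 push(71) (pending, included) — stack <90,3,69,71>
step 11: op11 push(49) — stack <90,3,69,71,49>
step 12: op12 push(80) — stack <90,3,69,71,49,80>

op1; op2; op3; op4; op5; op6; op7; op8; op9; op10; op11; op12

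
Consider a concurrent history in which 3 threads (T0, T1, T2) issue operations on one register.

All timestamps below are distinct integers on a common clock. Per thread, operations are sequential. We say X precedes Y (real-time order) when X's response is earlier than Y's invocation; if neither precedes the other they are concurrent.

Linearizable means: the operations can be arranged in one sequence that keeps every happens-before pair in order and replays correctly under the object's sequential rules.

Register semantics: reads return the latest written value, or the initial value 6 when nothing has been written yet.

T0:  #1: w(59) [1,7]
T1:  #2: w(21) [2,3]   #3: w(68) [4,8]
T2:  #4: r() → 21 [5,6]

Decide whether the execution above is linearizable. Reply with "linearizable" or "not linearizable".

linearizable

a witness: #1, #2, #4, #3
1. #1 w(59), leaving value 59
2. #2 w(21), leaving value 21
3. #4 r() → 21, leaving value 21
4. #3 w(68), leaving value 68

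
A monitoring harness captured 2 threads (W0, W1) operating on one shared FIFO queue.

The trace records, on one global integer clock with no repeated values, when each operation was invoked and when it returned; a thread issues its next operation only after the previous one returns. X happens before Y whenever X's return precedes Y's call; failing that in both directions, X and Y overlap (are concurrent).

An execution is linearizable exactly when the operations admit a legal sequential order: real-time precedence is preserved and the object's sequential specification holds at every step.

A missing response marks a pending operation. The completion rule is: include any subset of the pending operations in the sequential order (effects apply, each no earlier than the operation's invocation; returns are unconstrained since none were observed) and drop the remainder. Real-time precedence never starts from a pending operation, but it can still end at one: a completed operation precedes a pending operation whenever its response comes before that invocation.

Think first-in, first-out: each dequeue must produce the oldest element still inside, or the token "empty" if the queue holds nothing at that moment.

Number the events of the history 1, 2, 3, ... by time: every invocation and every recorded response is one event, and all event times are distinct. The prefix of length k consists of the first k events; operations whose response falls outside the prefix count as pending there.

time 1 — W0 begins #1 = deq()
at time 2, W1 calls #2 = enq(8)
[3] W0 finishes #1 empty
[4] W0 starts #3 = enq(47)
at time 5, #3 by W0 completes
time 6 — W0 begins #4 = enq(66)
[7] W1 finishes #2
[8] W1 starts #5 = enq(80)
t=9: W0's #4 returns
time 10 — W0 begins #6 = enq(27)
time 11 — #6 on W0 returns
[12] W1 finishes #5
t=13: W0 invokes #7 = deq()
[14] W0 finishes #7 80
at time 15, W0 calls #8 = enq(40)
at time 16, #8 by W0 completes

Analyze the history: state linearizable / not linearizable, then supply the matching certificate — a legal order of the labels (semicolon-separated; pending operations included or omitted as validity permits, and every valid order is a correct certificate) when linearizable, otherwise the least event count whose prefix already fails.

already the first 14 events (up to #7's response at time 14) admit no linearization; the first 13 still do
11 orders of the 7 completed FIFO queue ops respect real time; none is legal
for example #1, #2, #3, #4, #5, #6, #7 fails at step 7: #7 deq() → 80 is not legal there
for example #1, #2, #3, #4, #6, #5, #7 fails at step 7: #7 deq() → 80 is not legal there

not linearizable — minimal violating prefix: 14 events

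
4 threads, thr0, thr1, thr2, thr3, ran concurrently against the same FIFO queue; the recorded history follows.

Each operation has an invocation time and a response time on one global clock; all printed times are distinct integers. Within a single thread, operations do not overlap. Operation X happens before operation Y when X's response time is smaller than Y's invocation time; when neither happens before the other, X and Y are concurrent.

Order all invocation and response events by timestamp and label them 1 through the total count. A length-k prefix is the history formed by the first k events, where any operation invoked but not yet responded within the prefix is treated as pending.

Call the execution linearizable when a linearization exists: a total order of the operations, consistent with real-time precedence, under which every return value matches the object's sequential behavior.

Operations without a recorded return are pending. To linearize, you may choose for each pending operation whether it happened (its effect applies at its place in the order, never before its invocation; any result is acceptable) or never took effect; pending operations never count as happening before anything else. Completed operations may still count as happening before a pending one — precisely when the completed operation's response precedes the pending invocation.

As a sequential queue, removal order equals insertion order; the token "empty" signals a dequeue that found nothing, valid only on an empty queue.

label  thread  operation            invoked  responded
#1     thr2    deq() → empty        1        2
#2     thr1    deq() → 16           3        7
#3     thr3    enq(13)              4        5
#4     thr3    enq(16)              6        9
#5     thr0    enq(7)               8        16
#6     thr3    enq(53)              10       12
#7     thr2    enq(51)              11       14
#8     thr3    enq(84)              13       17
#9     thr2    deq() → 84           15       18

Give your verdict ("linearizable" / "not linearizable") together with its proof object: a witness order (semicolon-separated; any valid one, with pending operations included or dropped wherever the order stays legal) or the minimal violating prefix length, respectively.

cut after 6 events: linearizable; cut after 7 events (#2 responds, time 7): not linearizable
all 2 real-time-respecting orders fail — 3 completed FIFO queue operations, no legal replay
include/drop combinations of the 1 pending operation (#4) were all tried; none helps
e.g. #1, #2, #3 (pending dropped): illegal at step 2, since #2 deq() → 16 cannot apply there
e.g. #1, #3, #2 (pending dropped): illegal at step 3, since #2 deq() → 16 cannot apply there

not linearizable — minimal violating prefix: 7 events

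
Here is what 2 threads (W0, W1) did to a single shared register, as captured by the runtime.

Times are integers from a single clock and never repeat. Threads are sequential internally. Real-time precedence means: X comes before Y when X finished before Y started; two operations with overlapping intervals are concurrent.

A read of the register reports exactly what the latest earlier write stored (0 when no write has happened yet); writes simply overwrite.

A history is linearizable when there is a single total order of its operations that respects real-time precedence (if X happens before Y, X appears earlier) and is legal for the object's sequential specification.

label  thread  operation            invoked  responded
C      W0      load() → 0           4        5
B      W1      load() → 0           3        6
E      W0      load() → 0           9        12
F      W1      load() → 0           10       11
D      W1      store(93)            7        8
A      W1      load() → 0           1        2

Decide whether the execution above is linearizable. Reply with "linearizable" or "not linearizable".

already the first 11 events (up to F's response at time 11) admit no linearization; the first 10 still do
the 5 completed operations admit 2 real-time orders; each fails the register replay
including or dropping the 1 pending operation (E) in any combination fails
one such order, A, B, C, D, F (pending dropped), breaks at step 5 where F load() → 0 is illegal
one such order, A, C, B, D, F (pending dropped), breaks at step 5 where F load() → 0 is illegal

not linearizable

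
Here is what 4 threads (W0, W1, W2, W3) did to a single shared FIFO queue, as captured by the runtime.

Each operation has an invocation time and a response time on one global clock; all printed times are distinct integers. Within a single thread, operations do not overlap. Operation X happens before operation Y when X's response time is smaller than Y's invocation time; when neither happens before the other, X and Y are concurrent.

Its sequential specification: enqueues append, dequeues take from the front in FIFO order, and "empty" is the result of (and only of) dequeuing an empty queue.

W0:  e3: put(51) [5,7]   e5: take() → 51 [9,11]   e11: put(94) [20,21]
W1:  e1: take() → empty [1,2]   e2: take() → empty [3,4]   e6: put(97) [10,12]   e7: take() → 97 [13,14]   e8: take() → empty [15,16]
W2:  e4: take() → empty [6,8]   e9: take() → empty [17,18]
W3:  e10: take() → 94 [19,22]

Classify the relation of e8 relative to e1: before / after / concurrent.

e8 spans [15,16], e1 spans [1,2]
resp(e1)=2 < inv(e8)=15

after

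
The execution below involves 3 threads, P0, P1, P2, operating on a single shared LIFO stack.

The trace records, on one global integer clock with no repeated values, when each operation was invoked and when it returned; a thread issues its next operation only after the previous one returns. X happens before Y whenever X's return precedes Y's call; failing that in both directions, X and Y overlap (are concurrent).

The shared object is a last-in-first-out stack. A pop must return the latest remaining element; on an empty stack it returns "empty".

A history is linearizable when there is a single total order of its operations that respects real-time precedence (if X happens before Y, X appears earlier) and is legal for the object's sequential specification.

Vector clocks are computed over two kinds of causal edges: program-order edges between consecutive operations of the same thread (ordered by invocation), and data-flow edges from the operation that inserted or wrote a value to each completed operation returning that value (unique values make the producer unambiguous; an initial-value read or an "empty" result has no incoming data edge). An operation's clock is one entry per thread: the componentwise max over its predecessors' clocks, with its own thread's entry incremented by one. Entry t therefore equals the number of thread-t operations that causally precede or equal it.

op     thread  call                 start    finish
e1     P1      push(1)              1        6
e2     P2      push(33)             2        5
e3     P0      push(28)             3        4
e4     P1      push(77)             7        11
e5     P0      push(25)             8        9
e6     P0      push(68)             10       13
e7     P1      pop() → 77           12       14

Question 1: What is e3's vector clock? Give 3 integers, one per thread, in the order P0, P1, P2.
root op e2, invoked 2: fresh clock plus P2's own tick → (0, 0, 1)
root op e1, invoked 1: fresh clock plus P1's own tick → (0, 1, 0)
root op e3, invoked 3: fresh clock plus P0's own tick → (1, 0, 0)
VC(e4, invoked at 7): max of VC(e1)=(0, 1, 0), then +1 on thread P1 → (0, 2, 0)
VC(e5, invoked at 8): max of VC(e3)=(1, 0, 0), then +1 on thread P0 → (2, 0, 0)
VC(e7, invoked at 12): max of VC(e4)=(0, 2, 0), then +1 on thread P1 → (0, 3, 0)
VC(e6, invoked at 10): max of VC(e5)=(2, 0, 0), then +1 on thread P0 → (3, 0, 0)
target: VC(e3) = (1, 0, 0)

(1, 0, 0)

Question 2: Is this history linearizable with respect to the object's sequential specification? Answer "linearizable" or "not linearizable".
a witness: e1, e2, e3, e5, e4, e7, e6
1. e1 push(1), leaving stack <1>
2. e2 push(33), leaving stack <1,33>
3. e3 push(28), leaving stack <1,33,28>
4. e5 push(25), leaving stack <1,33,28,25>
5. e4 push(77), leaving stack <1,33,28,25,77>
6. e7 pop() → 77, leaving stack <1,33,28,25>
7. e6 push(68), leaving stack <1,33,28,25,68>

linearizable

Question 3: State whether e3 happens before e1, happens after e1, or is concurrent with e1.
e3 spans [3,4], e1 spans [1,6]
the intervals overlap in both directions

concurrent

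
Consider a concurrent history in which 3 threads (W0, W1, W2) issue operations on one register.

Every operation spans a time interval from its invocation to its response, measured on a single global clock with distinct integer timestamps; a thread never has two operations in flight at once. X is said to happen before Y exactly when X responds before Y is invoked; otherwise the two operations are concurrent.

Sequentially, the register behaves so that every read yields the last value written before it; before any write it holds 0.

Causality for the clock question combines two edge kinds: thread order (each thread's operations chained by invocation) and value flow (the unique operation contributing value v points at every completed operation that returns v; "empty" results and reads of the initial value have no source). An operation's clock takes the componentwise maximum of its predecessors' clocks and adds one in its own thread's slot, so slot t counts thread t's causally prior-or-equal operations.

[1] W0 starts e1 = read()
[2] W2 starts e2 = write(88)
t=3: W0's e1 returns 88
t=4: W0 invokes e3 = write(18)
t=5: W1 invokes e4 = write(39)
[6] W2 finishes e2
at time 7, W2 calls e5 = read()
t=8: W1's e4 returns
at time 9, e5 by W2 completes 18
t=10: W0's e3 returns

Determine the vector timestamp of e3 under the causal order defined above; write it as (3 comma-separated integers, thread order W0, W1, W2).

(2, 0, 1)

no predecessors for e2 (invoked 2): W2 increments from zero → (0, 0, 1)
no predecessors for e4 (invoked 5): W1 increments from zero → (0, 1, 0)
e1 (invocation 1): componentwise max over VC(e2)=(0, 0, 1), +1 at W0, giving (1, 0, 1)
e3 (invocation 4): componentwise max over VC(e1)=(1, 0, 1), +1 at W0, giving (2, 0, 1)
e5 (invocation 7): componentwise max over VC(e2)=(0, 0, 1), VC(e3)=(2, 0, 1), +1 at W2, giving (2, 0, 2)
target: VC(e3) = (2, 0, 1)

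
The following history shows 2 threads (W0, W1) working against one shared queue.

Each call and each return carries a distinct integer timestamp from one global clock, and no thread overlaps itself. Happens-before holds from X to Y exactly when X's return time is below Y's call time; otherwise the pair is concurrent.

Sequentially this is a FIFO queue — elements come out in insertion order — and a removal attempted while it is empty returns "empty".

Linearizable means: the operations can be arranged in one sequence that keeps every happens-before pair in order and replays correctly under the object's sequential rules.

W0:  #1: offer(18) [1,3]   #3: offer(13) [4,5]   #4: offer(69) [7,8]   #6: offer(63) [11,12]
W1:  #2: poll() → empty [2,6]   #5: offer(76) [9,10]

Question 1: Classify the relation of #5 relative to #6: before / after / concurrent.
#5 spans [9,10], #6 spans [11,12]
resp(#5)=10 < inv(#6)=11

before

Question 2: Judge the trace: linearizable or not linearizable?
a witness: #2, #1, #3, #4, #5, #6
1. #2 poll() → empty, leaving queue <>
2. #1 offer(18), leaving queue <18>
3. #3 offer(13), leaving queue <18,13>
4. #4 offer(69), leaving queue <18,13,69>
5. #5 offer(76), leaving queue <18,13,69,76>
6. #6 offer(63), leaving queue <18,13,69,76,63>

linearizable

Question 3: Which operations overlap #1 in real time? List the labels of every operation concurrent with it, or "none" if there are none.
overlap test against #1 [1,3]: concurrent iff the interval meets 1..3
#2 [2,6]: concurrent
#3 [4,5]: after
#4 [7,8]: after
#5 [9,10]: after
#6 [11,12]: after

#2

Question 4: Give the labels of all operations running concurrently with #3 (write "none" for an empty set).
#3 spans [4,5]; an op avoiding the whole window 4..5 is ordered, any other is concurrent
#1 [1,3]: before
#2 [2,6]: concurrent
#4 [7,8]: after
#5 [9,10]: after
#6 [11,12]: after

#2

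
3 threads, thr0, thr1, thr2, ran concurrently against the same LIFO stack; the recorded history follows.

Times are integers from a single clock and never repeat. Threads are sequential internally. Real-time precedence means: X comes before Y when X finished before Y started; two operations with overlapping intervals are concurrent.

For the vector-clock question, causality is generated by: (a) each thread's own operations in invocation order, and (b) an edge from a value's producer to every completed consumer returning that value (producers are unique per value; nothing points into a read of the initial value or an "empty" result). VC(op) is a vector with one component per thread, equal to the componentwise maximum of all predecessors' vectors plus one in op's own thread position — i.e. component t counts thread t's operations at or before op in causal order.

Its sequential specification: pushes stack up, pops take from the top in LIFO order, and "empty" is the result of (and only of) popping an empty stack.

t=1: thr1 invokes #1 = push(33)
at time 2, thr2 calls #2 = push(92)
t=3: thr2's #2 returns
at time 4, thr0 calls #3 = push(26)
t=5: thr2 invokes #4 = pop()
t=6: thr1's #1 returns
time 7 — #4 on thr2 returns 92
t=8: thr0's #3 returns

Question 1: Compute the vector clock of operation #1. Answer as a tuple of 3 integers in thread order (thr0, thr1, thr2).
(0, 1, 0)

VC(#2, invoked at 2): no causal predecessors; +1 on thr2 → (0, 0, 1)
VC(#1, invoked at 1): no causal predecessors; +1 on thr1 → (0, 1, 0)
VC(#3, invoked at 4): no causal predecessors; +1 on thr0 → (1, 0, 0)
merge at #4 (invoked 5): VC(#2)=(0, 0, 1), own-thread bump on thr2 → (0, 0, 2)
target: VC(#1) = (0, 1, 0)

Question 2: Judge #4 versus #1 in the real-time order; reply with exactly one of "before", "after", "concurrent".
concurrent

#4 spans [5,7], #1 spans [1,6]
the intervals overlap in both directions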